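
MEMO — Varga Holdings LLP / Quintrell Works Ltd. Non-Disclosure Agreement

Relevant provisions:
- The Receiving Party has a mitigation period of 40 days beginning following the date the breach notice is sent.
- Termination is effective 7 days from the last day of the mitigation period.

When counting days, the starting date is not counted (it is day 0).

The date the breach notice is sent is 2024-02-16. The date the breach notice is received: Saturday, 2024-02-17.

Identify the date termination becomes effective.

2024-04-03

The last day of the mitigation period: 2024-02-16 + 40 days = 2024-03-27.
The date termination becomes effective: 2024-03-27 + 7 days = 2024-04-03.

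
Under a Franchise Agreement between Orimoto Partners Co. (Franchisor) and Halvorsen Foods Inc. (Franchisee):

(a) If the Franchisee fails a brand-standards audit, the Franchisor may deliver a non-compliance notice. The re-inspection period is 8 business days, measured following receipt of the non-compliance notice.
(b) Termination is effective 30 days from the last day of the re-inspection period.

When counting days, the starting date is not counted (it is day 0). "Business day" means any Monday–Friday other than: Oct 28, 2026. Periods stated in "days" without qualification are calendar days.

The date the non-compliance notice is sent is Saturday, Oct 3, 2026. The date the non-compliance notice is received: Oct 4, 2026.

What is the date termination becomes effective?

Nov 13, 2026

From Sunday, Oct 4, 2026, 8 business days (Oct 5, Oct 6, Oct 7, Oct 8, Oct 9, Oct 12, Oct 13, Oct 14, skipping weekends) brings us to Wednesday, Oct 14, 2026, which is the last day of the re-inspection period.
The date termination becomes effective: Oct 14, 2026 + 30 days = Nov 13, 2026.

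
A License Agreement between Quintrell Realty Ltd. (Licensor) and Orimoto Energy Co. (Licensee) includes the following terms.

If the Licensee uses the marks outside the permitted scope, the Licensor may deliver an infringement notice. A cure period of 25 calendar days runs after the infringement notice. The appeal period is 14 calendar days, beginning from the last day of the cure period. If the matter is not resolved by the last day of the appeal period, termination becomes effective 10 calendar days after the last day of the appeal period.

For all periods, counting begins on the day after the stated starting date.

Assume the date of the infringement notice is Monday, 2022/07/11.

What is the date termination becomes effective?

The last day of the cure period: 25 calendar days after 2022/07/11 is 2022/08/05.
The last day of the appeal period: 2022/08/05 + 14 days = 2022/08/19.
The date termination becomes effective: 10 calendar days after 2022/08/19 is 2022/08/29.

2022/08/29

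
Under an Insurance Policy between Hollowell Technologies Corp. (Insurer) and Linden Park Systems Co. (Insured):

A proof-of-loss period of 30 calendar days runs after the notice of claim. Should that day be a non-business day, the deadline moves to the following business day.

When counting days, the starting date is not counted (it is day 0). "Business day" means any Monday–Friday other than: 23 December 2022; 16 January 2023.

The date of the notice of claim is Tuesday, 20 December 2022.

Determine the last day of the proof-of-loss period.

19 January 2023

Adding 30 calendar days to 20 December 2022 gives 19 January 2023, which is the last day of the proof-of-loss period. 19 January 2023 is a Thursday and is not a listed holiday, so no roll-forward applies.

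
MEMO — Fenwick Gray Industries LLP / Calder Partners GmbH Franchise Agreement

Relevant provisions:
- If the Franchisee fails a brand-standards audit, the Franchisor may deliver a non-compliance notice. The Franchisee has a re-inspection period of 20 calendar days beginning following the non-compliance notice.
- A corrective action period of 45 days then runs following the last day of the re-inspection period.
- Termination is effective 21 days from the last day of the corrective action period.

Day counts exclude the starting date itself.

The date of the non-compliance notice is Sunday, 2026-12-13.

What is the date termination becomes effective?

2027-03-09

Adding 20 calendar days to 2026-12-13 gives 2027-01-02, which is the last day of the re-inspection period.
The last day of the corrective action period: 2027-01-02 + 45 days = 2027-02-16.
The date termination becomes effective: 2027-02-16 + 21 days = 2027-03-09.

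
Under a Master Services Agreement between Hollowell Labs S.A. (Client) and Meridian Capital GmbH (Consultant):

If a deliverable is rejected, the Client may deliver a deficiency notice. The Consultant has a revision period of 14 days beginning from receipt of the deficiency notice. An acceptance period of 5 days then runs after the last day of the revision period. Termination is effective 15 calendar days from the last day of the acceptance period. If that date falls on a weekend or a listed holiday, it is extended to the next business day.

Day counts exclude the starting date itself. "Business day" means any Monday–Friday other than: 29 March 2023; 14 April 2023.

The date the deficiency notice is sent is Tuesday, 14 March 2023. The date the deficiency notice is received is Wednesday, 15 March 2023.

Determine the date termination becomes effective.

The last day of the revision period: 15 March 2023 + 14 days = 29 March 2023.
The last day of the acceptance period: 29 March 2023 + 5 days = 3 April 2023.
Adding 15 calendar days to 3 April 2023 gives 18 April 2023, which is the date termination becomes effective. 18 April 2023 is a Tuesday and is not a listed holiday, so no roll-forward applies.

18 April 2023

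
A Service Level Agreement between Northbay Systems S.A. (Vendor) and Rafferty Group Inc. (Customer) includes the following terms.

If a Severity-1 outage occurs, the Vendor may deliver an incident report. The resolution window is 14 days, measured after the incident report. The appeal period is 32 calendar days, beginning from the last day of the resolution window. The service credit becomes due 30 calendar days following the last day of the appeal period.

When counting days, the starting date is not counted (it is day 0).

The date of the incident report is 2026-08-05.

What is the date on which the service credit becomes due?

The last day of the resolution window: 2026-08-05 + 14 days = 2026-08-19.
Adding 32 calendar days to 2026-08-19 gives 2026-09-20, which is the last day of the appeal period.
The date on which the service credit becomes due: 2026-09-20 + 30 days = 2026-10-20.

2026-10-20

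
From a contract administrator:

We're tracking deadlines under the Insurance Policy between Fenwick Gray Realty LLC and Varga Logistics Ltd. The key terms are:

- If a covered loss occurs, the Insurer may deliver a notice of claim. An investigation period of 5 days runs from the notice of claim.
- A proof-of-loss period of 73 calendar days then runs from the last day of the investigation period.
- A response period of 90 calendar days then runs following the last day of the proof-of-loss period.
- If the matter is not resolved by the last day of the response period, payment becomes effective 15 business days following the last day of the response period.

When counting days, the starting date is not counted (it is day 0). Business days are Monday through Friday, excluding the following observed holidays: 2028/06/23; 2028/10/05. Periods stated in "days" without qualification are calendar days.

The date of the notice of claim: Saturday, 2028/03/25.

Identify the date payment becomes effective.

2028/09/29

The last day of the investigation period: 5 calendar days after 2028/03/25 is 2028/03/30.
The last day of the proof-of-loss period: 2028/03/30 + 73 days = 2028/06/11.
The last day of the response period: 90 calendar days after 2028/06/11 is 2028/09/09.
The date payment becomes effective: 15 business days after Saturday, 2028/09/09, skipping weekends — Sep 11, Sep 12, Sep 13, Sep 14, …, Sep 27, Sep 28, Sep 29 — lands on Friday, 2028/09/29.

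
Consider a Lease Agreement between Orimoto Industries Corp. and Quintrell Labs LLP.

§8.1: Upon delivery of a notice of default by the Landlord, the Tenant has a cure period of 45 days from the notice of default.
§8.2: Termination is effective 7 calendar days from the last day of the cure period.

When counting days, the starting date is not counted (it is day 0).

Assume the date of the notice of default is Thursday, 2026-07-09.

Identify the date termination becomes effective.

2026-08-30

Adding 45 calendar days to 2026-07-09 gives 2026-08-23, which is the last day of the cure period.
The date termination becomes effective: 2026-08-23 + 7 days = 2026-08-30.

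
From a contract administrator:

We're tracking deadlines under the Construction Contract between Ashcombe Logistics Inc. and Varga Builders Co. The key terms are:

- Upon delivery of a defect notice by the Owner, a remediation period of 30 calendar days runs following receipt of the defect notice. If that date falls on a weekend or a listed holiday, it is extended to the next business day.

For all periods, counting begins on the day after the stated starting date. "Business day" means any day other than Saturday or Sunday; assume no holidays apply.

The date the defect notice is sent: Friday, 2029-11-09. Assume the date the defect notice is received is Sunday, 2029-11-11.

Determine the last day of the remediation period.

2029-12-11

The last day of the remediation period: 2029-11-11 + 30 days = 2029-12-11. 2029-12-11 is a Tuesday, so no roll-forward applies.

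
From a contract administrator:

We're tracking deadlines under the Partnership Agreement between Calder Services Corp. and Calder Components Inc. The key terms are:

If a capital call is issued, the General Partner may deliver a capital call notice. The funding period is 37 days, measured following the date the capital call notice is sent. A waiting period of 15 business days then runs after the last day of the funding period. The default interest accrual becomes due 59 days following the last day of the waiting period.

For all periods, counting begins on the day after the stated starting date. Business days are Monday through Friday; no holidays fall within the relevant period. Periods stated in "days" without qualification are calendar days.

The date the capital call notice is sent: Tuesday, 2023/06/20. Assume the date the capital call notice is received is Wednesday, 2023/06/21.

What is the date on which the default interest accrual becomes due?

2023/10/15

The last day of the funding period: 37 calendar days after 2023/06/20 is 2023/07/27.
The last day of the waiting period: 15 business days after Thursday, 2023/07/27, skipping weekends — Jul 28, Jul 31, Aug 1, Aug 2, …, Aug 15, Aug 16, Aug 17 — lands on Thursday, 2023/08/17.
The date on which the default interest accrual becomes due: 59 calendar days after 2023/08/17 is 2023/10/15.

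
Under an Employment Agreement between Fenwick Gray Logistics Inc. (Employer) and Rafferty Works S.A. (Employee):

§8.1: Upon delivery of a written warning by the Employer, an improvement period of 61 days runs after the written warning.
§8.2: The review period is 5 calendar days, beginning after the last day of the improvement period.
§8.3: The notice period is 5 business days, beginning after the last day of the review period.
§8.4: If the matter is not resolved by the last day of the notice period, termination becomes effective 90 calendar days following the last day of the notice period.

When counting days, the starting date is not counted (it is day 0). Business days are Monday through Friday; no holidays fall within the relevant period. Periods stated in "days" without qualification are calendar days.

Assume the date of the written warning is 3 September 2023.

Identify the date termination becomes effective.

The last day of the improvement period: 3 September 2023 + 61 days = 3 November 2023.
The last day of the review period: 5 calendar days after 3 November 2023 is 8 November 2023.
The last day of the notice period: 5 business days after Wednesday, 8 November 2023, skipping weekends — Nov 9, Nov 10, Nov 13, Nov 14, Nov 15 — lands on Wednesday, 15 November 2023.
Adding 90 calendar days to 15 November 2023 gives 13 February 2024, which is the date termination becomes effective.

13 February 2024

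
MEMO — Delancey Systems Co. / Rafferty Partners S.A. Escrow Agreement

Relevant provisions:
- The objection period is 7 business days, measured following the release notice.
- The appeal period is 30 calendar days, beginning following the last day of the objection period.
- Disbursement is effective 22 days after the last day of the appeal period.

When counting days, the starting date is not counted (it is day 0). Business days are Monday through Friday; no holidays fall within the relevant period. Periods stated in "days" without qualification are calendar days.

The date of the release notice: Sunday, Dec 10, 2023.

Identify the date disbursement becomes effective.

Feb 9, 2024

The last day of the objection period: counting 7 business days from Sunday, Dec 10, 2023 (Dec 11, Dec 12, Dec 13, Dec 14, Dec 15, Dec 18, Dec 19, skipping weekends) reaches Tuesday, Dec 19, 2023.
Adding 30 calendar days to Dec 19, 2023 gives Jan 18, 2024, which is the last day of the appeal period.
The date disbursement becomes effective: 22 calendar days after Jan 18, 2024 is Feb 9, 2024.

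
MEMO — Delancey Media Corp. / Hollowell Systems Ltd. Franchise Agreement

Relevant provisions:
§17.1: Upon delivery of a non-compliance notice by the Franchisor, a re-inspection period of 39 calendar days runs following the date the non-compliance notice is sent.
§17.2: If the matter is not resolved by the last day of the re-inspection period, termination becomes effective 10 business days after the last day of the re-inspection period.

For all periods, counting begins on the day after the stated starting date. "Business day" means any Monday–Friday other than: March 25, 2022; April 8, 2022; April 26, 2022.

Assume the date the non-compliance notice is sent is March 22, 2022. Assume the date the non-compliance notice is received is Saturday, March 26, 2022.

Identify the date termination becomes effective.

May 13, 2022

The last day of the re-inspection period: March 22, 2022 + 39 days = April 30, 2022.
The date termination becomes effective: counting 10 business days from Saturday, April 30, 2022 (May 2, May 3, May 4, May 5, May 6, May 9, May 10, May 11, May 12, May 13, skipping weekends) reaches Friday, May 13, 2022.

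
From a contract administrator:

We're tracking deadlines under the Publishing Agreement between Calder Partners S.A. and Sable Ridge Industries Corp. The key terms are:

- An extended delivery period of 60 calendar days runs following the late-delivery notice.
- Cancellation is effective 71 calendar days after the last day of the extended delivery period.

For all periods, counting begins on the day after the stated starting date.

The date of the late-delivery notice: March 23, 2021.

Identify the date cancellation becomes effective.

August 1, 2021

The last day of the extended delivery period: March 23, 2021 + 60 days = May 22, 2021.
Adding 71 calendar days to May 22, 2021 gives August 1, 2021, which is the date cancellation becomes effective.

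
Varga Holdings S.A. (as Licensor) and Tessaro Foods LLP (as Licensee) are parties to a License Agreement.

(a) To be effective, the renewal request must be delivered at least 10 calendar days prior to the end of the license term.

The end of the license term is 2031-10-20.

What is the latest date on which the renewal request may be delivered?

2031-10-10

Counting back 10 calendar days from 2031-10-20 gives 2031-10-10.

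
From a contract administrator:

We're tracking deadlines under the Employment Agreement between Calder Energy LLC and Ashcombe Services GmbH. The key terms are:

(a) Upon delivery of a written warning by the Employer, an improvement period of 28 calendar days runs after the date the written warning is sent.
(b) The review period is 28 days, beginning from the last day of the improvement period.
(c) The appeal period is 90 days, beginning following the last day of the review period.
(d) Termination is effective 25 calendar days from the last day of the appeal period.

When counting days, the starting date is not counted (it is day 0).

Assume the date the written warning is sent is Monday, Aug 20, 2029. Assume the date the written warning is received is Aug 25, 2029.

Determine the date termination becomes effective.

Feb 7, 2030

The last day of the improvement period: Aug 20, 2029 + 28 days = Sep 17, 2029.
The last day of the review period: 28 calendar days after Sep 17, 2029 is Oct 15, 2029.
The last day of the appeal period: Oct 15, 2029 + 90 days = Jan 13, 2030.
Adding 25 calendar days to Jan 13, 2030 gives Feb 7, 2030, which is the date termination becomes effective.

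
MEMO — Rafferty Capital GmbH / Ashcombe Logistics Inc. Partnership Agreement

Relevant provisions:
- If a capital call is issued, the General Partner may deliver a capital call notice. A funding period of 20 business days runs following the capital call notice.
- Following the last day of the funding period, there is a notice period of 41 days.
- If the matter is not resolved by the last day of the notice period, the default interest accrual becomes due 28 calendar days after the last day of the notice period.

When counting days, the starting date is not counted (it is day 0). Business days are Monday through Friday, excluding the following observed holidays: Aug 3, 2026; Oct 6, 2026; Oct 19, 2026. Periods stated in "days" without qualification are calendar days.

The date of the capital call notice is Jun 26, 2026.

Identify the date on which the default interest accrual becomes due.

Oct 1, 2026

From Friday, Jun 26, 2026, 20 business days (Jun 29, Jun 30, Jul 1, Jul 2, …, Jul 22, Jul 23, Jul 24, skipping weekends) brings us to Friday, Jul 24, 2026, which is the last day of the funding period.
Adding 41 calendar days to Jul 24, 2026 gives Sep 3, 2026, which is the last day of the notice period.
Adding 28 calendar days to Sep 3, 2026 gives Oct 1, 2026, which is the date on which the default interest accrual becomes due.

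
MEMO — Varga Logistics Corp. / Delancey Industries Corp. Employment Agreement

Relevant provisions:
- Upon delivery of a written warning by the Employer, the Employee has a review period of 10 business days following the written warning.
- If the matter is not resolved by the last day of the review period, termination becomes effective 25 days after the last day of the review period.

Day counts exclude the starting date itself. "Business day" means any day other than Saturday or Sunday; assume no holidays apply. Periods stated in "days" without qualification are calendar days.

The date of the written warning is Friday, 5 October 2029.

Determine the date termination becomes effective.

The last day of the review period: 10 business days after Friday, 5 October 2029, skipping weekends — Oct 8, Oct 9, Oct 10, Oct 11, Oct 12, Oct 15, Oct 16, Oct 17, Oct 18, Oct 19 — lands on Friday, 19 October 2029.
Adding 25 calendar days to 19 October 2029 gives 13 November 2029, which is the date termination becomes effective.

13 November 2029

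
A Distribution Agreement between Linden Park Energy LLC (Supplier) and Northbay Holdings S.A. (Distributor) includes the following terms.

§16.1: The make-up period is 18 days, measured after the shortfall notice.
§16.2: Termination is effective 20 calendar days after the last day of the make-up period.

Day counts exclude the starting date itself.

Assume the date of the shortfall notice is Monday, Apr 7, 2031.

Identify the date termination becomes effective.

The last day of the make-up period: Apr 7, 2031 + 18 days = Apr 25, 2031.
The date termination becomes effective: 20 calendar days after Apr 25, 2031 is May 15, 2031.

May 15, 2031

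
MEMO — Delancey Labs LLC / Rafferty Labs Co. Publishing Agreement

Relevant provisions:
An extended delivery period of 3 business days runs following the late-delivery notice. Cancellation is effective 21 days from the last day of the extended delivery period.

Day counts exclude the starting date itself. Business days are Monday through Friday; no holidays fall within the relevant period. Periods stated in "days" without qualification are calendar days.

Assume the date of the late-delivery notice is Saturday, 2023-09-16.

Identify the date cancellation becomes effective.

The last day of the extended delivery period: counting 3 business days from Saturday, 2023-09-16 (Sep 18, Sep 19, Sep 20, skipping weekends) reaches Wednesday, 2023-09-20.
Adding 21 calendar days to 2023-09-20 gives 2023-10-11, which is the date cancellation becomes effective.

2023-10-11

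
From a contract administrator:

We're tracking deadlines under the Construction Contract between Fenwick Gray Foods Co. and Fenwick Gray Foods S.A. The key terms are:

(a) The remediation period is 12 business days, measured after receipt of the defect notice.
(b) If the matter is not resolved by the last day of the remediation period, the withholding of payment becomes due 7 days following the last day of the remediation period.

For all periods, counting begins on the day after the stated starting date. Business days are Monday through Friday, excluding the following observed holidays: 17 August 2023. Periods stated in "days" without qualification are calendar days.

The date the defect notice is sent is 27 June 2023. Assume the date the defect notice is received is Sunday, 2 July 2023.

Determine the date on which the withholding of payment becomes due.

25 July 2023

From Sunday, 2 July 2023, 12 business days (Jul 3, Jul 4, Jul 5, Jul 6, …, Jul 14, Jul 17, Jul 18, skipping weekends) brings us to Tuesday, 18 July 2023, which is the last day of the remediation period.
The date on which the withholding of payment becomes due: 7 calendar days after 18 July 2023 is 25 July 2023.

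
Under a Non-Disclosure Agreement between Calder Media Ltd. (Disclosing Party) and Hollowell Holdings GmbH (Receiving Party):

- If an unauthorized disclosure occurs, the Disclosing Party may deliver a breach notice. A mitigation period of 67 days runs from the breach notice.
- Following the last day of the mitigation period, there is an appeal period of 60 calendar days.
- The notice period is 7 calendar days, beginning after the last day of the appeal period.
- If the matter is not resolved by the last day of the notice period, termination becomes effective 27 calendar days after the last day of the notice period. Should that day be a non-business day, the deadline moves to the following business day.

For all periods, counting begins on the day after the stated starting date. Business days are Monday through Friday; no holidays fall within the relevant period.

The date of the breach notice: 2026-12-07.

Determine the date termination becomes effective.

2027-05-17

The last day of the mitigation period: 67 calendar days after 2026-12-07 is 2027-02-12.
The last day of the appeal period: 2027-02-12 + 60 days = 2027-04-13.
The last day of the notice period: 2027-04-13 + 7 days = 2027-04-20.
Adding 27 calendar days to 2027-04-20 gives 2027-05-17, which is the date termination becomes effective. 2027-05-17 is a Monday, so no roll-forward applies.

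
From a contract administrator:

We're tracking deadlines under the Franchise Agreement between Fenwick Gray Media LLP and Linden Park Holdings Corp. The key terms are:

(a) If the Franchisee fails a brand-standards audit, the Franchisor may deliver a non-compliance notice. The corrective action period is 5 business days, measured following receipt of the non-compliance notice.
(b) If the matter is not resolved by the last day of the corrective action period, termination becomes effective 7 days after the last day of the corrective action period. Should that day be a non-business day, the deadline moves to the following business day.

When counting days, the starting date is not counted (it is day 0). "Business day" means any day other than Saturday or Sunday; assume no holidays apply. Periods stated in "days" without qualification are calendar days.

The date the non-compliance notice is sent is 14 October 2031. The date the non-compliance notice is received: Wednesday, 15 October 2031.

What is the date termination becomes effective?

29 October 2031

The last day of the corrective action period: 5 business days after Wednesday, 15 October 2031, skipping weekends — Oct 16, Oct 17, Oct 20, Oct 21, Oct 22 — lands on Wednesday, 22 October 2031.
The date termination becomes effective: 22 October 2031 + 7 days = 29 October 2031. 29 October 2031 is a Wednesday, so no roll-forward applies.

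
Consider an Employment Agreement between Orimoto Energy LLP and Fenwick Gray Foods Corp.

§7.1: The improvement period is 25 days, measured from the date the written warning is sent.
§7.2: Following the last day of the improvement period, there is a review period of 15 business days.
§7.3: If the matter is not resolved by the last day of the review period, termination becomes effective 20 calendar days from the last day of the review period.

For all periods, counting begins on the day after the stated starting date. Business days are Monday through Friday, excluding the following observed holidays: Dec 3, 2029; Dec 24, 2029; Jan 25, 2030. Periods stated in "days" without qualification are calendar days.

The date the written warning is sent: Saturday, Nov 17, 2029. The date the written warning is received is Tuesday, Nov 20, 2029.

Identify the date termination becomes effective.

Adding 25 calendar days to Nov 17, 2029 gives Dec 12, 2029, which is the last day of the improvement period.
The last day of the review period: 15 business days after Wednesday, Dec 12, 2029, skipping weekends and the listed holiday on Dec 24 — Dec 13, Dec 14, Dec 17, Dec 18, …, Jan 1, Jan 2, Jan 3 — lands on Thursday, Jan 3, 2030.
Adding 20 calendar days to Jan 3, 2030 gives Jan 23, 2030, which is the date termination becomes effective.

Jan 23, 2030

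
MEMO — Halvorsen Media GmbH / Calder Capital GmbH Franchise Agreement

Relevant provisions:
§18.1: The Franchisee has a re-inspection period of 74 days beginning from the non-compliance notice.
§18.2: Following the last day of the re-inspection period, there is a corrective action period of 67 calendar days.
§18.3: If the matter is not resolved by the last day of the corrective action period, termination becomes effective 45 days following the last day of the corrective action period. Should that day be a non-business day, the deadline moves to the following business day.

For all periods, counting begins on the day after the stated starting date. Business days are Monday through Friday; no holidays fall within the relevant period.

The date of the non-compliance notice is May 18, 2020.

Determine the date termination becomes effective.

The last day of the re-inspection period: 74 calendar days after May 18, 2020 is July 31, 2020.
Adding 67 calendar days to July 31, 2020 gives October 6, 2020, which is the last day of the corrective action period.
The date termination becomes effective: October 6, 2020 + 45 days = November 20, 2020. November 20, 2020 is a Friday, so no roll-forward applies.

November 20, 2020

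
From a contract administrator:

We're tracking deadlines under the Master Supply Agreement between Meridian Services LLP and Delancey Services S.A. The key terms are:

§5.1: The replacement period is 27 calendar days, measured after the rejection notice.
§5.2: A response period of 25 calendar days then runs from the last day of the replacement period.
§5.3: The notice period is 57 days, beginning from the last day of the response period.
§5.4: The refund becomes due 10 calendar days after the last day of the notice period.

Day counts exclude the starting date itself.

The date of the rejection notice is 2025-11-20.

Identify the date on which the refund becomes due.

2026-03-19

Adding 27 calendar days to 2025-11-20 gives 2025-12-17, which is the last day of the replacement period.
The last day of the response period: 25 calendar days after 2025-12-17 is 2026-01-11.
The last day of the notice period: 57 calendar days after 2026-01-11 is 2026-03-09.
The date on which the refund becomes due: 10 calendar days after 2026-03-09 is 2026-03-19.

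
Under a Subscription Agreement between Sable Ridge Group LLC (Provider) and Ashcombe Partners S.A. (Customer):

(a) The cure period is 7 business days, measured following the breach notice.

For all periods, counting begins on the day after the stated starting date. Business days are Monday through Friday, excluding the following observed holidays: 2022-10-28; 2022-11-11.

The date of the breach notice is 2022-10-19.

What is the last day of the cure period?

2022-10-31

From Wednesday, 2022-10-19, 7 business days (Oct 20, Oct 21, Oct 24, Oct 25, Oct 26, Oct 27, Oct 31, skipping weekends and the listed holiday on Oct 28) brings us to Monday, 2022-10-31, which is the last day of the cure period.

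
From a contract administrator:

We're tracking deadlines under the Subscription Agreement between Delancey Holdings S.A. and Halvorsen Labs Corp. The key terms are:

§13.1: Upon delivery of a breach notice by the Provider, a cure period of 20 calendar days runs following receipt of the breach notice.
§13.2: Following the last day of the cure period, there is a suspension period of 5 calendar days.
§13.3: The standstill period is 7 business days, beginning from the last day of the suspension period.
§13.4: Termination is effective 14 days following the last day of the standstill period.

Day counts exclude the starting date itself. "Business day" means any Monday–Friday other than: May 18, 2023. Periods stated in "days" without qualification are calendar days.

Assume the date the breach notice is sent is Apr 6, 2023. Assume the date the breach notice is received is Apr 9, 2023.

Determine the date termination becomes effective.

May 29, 2023

The last day of the cure period: Apr 9, 2023 + 20 days = Apr 29, 2023.
The last day of the suspension period: 5 calendar days after Apr 29, 2023 is May 4, 2023.
The last day of the standstill period: counting 7 business days from Thursday, May 4, 2023 (May 5, May 8, May 9, May 10, May 11, May 12, May 15, skipping weekends) reaches Monday, May 15, 2023.
The date termination becomes effective: May 15, 2023 + 14 days = May 29, 2023.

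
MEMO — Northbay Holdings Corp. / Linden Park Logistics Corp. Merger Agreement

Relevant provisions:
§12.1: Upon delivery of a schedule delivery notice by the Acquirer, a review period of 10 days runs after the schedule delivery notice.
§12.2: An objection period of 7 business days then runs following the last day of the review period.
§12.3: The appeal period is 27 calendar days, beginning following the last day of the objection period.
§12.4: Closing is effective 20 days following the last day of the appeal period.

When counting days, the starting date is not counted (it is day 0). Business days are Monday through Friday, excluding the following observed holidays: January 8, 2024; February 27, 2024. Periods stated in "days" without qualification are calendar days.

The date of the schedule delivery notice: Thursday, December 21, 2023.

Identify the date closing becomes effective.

February 26, 2024

The last day of the review period: 10 calendar days after December 21, 2023 is December 31, 2023.
From Sunday, December 31, 2023, 7 business days (Jan 1, Jan 2, Jan 3, Jan 4, Jan 5, Jan 9, Jan 10, skipping weekends and the listed holiday on Jan 8) brings us to Wednesday, January 10, 2024, which is the last day of the objection period.
The last day of the appeal period: January 10, 2024 + 27 days = February 6, 2024.
The date closing becomes effective: February 6, 2024 + 20 days = February 26, 2024.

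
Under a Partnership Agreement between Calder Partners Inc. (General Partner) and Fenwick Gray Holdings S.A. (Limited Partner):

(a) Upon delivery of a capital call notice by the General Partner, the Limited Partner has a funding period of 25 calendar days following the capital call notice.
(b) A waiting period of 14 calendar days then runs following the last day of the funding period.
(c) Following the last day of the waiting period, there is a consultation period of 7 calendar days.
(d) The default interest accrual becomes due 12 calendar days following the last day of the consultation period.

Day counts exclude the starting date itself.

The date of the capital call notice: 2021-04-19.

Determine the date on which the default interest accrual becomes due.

Adding 25 calendar days to 2021-04-19 gives 2021-05-14, which is the last day of the funding period.
Adding 14 calendar days to 2021-05-14 gives 2021-05-28, which is the last day of the waiting period.
The last day of the consultation period: 7 calendar days after 2021-05-28 is 2021-06-04.
The date on which the default interest accrual becomes due: 2021-06-04 + 12 days = 2021-06-16.

2021-06-16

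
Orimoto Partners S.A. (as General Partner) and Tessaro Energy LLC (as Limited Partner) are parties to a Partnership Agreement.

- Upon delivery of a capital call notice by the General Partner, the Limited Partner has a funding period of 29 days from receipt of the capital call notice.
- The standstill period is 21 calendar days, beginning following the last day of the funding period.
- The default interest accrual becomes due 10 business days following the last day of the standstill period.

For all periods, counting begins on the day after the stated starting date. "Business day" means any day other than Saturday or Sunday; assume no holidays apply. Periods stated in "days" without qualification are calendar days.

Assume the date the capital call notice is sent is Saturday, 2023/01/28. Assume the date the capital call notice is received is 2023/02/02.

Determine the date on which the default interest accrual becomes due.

2023/04/07

The last day of the funding period: 2023/02/02 + 29 days = 2023/03/03.
The last day of the standstill period: 21 calendar days after 2023/03/03 is 2023/03/24.
From Friday, 2023/03/24, 10 business days (Mar 27, Mar 28, Mar 29, Mar 30, Mar 31, Apr 3, Apr 4, Apr 5, Apr 6, Apr 7, skipping weekends) brings us to Friday, 2023/04/07, which is the date on which the default interest accrual becomes due.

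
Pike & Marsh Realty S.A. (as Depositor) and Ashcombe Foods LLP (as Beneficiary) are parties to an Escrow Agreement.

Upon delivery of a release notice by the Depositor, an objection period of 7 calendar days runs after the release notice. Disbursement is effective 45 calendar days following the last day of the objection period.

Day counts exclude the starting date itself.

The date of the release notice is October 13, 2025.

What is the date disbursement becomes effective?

Adding 7 calendar days to October 13, 2025 gives October 20, 2025, which is the last day of the objection period.
Adding 45 calendar days to October 20, 2025 gives December 4, 2025, which is the date disbursement becomes effective.

December 4, 2025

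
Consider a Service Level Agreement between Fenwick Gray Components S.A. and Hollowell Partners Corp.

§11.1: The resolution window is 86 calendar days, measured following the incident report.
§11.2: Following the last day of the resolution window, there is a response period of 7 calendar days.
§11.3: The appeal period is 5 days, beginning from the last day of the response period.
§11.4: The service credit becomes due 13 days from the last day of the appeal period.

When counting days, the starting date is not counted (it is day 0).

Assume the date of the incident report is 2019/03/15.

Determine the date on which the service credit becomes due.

Adding 86 calendar days to 2019/03/15 gives 2019/06/09, which is the last day of the resolution window.
Adding 7 calendar days to 2019/06/09 gives 2019/06/16, which is the last day of the response period.
Adding 5 calendar days to 2019/06/16 gives 2019/06/21, which is the last day of the appeal period.
The date on which the service credit becomes due: 2019/06/21 + 13 days = 2019/07/04.

2019/07/04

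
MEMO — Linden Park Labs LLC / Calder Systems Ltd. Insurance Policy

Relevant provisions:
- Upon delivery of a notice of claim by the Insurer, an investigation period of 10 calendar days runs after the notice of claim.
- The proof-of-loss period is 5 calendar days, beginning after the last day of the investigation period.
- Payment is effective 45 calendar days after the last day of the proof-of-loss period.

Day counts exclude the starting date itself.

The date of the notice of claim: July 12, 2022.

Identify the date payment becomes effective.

September 10, 2022

The last day of the investigation period: July 12, 2022 + 10 days = July 22, 2022.
The last day of the proof-of-loss period: July 22, 2022 + 5 days = July 27, 2022.
The date payment becomes effective: 45 calendar days after July 27, 2022 is September 10, 2022.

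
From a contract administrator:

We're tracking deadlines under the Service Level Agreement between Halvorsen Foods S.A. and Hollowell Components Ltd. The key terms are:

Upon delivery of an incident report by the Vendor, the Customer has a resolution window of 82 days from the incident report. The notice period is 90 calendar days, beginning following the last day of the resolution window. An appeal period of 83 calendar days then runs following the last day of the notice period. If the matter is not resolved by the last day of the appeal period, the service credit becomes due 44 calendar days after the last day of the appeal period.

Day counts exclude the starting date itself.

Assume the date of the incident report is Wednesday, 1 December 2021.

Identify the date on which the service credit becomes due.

26 September 2022

The last day of the resolution window: 1 December 2021 + 82 days = 21 February 2022.
The last day of the notice period: 21 February 2022 + 90 days = 22 May 2022.
Adding 83 calendar days to 22 May 2022 gives 13 August 2022, which is the last day of the appeal period.
The date on which the service credit becomes due: 13 August 2022 + 44 days = 26 September 2022.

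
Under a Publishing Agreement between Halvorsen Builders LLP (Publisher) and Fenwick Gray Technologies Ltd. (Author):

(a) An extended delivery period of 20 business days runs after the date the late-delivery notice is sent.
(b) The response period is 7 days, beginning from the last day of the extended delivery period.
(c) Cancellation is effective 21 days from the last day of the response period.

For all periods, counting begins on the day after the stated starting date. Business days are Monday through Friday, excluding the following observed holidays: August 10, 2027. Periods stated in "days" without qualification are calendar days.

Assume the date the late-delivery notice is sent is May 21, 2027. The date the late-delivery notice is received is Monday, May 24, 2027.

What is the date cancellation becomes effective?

July 16, 2027

From Friday, May 21, 2027, 20 business days (May 24, May 25, May 26, May 27, …, Jun 16, Jun 17, Jun 18, skipping weekends) brings us to Friday, June 18, 2027, which is the last day of the extended delivery period.
The last day of the response period: June 18, 2027 + 7 days = June 25, 2027.
The date cancellation becomes effective: June 25, 2027 + 21 days = July 16, 2027.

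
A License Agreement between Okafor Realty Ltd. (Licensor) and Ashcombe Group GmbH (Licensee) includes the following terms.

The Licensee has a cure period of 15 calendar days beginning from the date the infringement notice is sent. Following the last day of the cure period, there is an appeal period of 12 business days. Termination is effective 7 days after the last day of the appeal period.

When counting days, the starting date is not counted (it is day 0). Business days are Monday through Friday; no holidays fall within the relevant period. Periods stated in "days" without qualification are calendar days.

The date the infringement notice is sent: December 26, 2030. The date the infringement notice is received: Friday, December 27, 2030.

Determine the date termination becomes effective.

Adding 15 calendar days to December 26, 2030 gives January 10, 2031, which is the last day of the cure period.
The last day of the appeal period: counting 12 business days from Friday, January 10, 2031 (Jan 13, Jan 14, Jan 15, Jan 16, …, Jan 24, Jan 27, Jan 28, skipping weekends) reaches Tuesday, January 28, 2031.
The date termination becomes effective: January 28, 2031 + 7 days = February 4, 2031.

February 4, 2031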